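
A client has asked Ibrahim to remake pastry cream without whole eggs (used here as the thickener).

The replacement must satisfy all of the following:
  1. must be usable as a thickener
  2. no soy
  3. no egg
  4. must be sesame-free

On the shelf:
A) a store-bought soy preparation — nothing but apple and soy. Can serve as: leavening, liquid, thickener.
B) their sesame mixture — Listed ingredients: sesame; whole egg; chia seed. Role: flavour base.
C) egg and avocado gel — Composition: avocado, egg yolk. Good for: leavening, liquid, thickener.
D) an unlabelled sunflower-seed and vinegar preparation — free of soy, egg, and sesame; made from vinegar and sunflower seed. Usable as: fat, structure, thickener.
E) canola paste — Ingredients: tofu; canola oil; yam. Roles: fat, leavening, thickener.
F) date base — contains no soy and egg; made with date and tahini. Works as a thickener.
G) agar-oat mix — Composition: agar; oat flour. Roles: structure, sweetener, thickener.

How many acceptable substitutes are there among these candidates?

2

A: has soy, so not soy-free — out
B: not usable as a thickener; has sesame, so not sesame-free (and 1 more) — reject
C: has egg yolk, so not egg-free — reject
D: no soy, no sesame — valid
E: has tofu, so not soy-free — reject
F: has tahini, so not sesame-free — reject
G: no sesame, no soy — keep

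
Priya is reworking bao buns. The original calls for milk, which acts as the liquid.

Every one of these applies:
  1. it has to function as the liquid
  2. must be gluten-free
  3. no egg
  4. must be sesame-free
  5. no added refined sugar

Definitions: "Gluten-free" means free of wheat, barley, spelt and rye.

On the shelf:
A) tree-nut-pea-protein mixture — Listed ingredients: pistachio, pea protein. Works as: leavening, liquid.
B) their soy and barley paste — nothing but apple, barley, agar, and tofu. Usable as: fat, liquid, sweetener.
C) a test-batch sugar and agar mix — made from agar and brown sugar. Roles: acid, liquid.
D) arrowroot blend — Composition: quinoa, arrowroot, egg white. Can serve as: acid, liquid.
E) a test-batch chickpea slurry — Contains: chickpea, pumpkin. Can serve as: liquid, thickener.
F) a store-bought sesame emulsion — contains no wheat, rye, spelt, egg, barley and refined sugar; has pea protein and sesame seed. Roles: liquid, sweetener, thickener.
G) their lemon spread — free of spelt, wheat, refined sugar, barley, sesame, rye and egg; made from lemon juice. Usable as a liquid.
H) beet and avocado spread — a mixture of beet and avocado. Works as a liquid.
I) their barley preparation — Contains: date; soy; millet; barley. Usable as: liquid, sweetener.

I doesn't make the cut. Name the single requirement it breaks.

gluten-free

usable as a liquid: satisfied
gluten-free: has barley — fails
no-added-sugar: satisfied
egg-free: satisfied
sesame-free: satisfied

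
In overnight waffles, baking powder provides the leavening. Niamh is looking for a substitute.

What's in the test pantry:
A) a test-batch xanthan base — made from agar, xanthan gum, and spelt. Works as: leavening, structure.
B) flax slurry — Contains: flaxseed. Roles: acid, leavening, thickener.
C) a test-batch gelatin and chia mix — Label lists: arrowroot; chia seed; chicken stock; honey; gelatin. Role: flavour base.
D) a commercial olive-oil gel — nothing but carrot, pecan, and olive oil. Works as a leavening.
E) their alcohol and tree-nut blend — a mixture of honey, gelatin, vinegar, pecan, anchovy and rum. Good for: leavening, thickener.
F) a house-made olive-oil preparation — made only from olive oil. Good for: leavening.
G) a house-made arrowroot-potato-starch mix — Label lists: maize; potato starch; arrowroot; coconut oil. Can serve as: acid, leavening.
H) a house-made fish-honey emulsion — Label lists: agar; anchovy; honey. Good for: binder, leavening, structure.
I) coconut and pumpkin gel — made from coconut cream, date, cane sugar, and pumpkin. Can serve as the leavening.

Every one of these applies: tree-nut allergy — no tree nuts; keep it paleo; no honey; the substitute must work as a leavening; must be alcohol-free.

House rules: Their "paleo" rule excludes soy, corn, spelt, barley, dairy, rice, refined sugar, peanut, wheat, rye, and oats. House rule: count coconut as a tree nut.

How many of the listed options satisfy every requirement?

A: has spelt, so not paleo — no
B: only flaxseed; none excluded — keep
C: not usable as a leavening; has honey, so not honey-free — out
D: has pecan, so not tree-nut-free — out
E: has honey, so not honey-free; has pecan, so not tree-nut-free (and 1 more) — reject
F: all constraints satisfied — keep
G: has maize, so not paleo; has coconut oil, so not tree-nut-free — no
H: has honey, so not honey-free — out
I: has cane sugar, so not paleo; has coconut cream, so not tree-nut-free — out

2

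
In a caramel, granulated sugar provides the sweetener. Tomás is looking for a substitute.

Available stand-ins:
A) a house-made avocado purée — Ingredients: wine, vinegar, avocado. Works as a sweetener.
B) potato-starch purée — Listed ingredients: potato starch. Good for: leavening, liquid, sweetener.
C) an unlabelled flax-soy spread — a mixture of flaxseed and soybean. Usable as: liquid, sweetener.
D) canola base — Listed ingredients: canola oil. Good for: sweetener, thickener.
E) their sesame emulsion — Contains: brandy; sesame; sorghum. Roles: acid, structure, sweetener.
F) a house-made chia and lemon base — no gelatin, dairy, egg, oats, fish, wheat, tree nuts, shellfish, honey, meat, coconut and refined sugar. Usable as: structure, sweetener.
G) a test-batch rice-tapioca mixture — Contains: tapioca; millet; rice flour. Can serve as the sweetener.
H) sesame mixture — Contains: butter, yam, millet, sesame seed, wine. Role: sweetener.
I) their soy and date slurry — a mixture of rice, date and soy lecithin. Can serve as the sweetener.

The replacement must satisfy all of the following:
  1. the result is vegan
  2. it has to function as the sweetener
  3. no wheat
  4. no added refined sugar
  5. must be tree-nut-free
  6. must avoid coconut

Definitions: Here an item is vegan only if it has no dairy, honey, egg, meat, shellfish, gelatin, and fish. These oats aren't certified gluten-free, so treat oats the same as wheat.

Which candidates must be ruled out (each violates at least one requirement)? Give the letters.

H

A: only wine, vinegar, and avocado; none excluded — OK
B: no coconut, no tree nuts — keep
C: only soybean and flaxseed; none excluded — OK
D: only canola oil; none excluded — valid
E: nothing on the exclusion list — OK
F: all constraints satisfied — valid
G: vegan, wheat-free — keep
H: has butter, so not vegan — no
I: only rice, soy lecithin and date; none excluded — OK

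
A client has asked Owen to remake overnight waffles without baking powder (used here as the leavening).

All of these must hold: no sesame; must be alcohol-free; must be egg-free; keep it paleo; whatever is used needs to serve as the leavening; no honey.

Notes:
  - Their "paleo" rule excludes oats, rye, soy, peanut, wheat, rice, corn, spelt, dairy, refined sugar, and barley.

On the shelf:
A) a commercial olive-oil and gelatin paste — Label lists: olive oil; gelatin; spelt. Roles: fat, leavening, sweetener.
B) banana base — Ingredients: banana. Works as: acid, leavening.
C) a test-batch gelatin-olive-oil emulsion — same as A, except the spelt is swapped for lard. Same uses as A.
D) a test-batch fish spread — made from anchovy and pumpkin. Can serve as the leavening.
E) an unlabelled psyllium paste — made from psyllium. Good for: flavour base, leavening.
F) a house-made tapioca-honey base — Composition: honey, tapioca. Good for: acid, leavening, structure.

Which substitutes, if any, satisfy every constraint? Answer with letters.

A: has spelt, so not paleo — out
B: no egg, paleo — valid
C: every rule checks out — valid
D: only anchovy and pumpkin; none excluded — keep
E: all constraints satisfied — OK
F: has honey, so not honey-free — no

B, C, D, E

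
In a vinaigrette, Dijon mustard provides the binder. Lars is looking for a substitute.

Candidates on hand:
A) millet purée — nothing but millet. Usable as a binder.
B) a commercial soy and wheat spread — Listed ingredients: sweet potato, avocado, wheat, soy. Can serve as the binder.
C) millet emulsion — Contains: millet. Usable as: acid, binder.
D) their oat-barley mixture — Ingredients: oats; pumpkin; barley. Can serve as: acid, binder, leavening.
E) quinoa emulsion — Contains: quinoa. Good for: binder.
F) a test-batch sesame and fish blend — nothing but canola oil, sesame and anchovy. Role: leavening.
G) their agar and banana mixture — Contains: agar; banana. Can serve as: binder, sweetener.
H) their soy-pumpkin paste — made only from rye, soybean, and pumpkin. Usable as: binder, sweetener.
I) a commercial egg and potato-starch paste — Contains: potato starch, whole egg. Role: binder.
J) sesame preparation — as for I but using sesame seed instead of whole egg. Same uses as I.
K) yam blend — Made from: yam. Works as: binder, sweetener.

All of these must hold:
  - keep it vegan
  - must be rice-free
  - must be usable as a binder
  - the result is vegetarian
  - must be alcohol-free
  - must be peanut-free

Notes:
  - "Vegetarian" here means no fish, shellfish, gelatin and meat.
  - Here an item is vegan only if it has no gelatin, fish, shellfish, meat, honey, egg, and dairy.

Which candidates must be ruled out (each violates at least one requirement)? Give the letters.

F, I

A: nothing on the exclusion list — keep
B: works as a binder, no rice, no alcohol — keep
C: all constraints satisfied — keep
D: all constraints satisfied — valid
E: only quinoa; none excluded — valid
F: not usable as a binder; has anchovy, so not vegetarian (and 1 more) — reject
G: no peanut, vegan — keep
H: nothing on the exclusion list — OK
I: has whole egg, so not vegan — out
J: all constraints satisfied — keep
K: every rule checks out — keep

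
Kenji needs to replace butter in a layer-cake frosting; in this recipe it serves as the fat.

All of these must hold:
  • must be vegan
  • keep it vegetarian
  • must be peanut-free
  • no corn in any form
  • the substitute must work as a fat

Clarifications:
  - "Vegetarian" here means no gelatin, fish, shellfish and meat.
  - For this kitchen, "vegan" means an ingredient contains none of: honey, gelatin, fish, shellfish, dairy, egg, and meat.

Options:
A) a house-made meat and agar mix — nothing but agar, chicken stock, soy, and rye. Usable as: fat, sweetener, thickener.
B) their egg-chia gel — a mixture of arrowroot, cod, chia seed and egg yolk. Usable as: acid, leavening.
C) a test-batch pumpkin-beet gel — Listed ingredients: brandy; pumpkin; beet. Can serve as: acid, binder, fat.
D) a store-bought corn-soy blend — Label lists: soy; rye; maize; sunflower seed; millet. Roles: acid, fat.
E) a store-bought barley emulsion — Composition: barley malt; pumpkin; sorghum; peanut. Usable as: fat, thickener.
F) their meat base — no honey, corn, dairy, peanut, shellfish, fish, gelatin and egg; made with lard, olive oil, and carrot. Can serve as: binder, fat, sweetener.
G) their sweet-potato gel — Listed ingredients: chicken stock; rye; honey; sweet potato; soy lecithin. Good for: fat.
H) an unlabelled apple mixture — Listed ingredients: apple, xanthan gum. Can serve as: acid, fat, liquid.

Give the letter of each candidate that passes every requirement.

A: has chicken stock, so not vegetarian; has chicken stock, so not vegan — no
B: not usable as a fat; has cod, so not vegetarian (and 1 more) — no
C: nothing on the exclusion list — OK
D: has maize, so not corn-free — reject
E: has peanut, so not peanut-free — reject
F: has lard, so not vegetarian; has lard, so not vegan — no
G: has chicken stock, so not vegetarian; has honey, so not vegan — out
H: only apple and xanthan gum; none excluded — OK

C, H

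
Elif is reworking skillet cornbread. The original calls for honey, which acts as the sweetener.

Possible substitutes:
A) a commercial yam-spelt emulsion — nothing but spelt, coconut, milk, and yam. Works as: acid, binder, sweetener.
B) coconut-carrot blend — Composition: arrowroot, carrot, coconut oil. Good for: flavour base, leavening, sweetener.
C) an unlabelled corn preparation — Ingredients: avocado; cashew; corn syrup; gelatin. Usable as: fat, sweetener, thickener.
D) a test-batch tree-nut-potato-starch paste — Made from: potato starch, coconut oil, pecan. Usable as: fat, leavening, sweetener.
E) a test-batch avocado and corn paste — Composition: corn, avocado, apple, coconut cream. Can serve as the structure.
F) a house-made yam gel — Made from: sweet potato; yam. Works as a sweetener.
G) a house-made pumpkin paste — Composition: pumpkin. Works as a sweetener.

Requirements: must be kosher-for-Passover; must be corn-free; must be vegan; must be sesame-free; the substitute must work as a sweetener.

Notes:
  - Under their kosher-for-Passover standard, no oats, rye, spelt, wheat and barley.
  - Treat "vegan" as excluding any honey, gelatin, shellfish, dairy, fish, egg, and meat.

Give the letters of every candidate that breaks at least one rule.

A, C, E

A: has spelt, so not kosher-for-Passover; has milk, so not vegan — reject
B: only coconut oil, carrot and arrowroot; none excluded — OK
C: has gelatin, so not vegan; has corn syrup, so not corn-free — reject
D: only coconut oil, pecan and potato starch; none excluded — OK
E: not usable as a sweetener; has corn, so not corn-free — out
F: works as a sweetener, no corn, kosher-for-Passover — keep
G: only pumpkin; none excluded — keep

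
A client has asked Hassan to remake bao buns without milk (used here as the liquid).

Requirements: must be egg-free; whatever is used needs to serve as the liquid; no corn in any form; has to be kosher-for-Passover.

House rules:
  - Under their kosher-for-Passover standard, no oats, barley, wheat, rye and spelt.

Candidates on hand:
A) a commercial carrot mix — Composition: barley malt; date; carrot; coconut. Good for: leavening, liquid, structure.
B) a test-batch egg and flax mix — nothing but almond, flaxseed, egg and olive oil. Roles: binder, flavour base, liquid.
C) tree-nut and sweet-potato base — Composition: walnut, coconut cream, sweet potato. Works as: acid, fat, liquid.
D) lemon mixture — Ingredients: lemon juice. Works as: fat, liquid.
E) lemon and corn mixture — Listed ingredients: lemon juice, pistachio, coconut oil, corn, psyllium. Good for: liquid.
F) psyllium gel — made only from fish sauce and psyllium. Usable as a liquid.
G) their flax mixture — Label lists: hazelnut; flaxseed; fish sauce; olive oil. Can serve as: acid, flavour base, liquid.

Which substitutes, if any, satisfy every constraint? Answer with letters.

A: has barley malt, so not kosher-for-Passover — no
B: has egg, so not egg-free — no
C: every rule checks out — keep
D: only lemon juice; none excluded — keep
E: has corn, so not corn-free — reject
F: only fish sauce and psyllium; none excluded — valid
G: every rule checks out — valid

C, D, F, G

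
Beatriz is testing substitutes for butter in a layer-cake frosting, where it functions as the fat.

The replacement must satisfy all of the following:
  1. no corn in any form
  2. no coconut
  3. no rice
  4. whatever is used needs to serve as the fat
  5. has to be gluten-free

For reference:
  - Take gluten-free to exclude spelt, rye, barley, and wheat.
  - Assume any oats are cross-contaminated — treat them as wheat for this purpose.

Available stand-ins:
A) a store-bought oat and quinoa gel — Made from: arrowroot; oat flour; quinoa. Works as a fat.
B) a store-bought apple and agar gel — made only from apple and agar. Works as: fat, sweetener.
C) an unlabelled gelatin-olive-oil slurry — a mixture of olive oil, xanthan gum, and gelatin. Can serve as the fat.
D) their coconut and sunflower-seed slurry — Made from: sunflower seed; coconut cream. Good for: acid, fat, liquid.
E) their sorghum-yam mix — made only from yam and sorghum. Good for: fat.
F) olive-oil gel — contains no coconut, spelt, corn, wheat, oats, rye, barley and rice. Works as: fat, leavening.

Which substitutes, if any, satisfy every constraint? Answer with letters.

A: has oat flour, so not gluten-free — reject
B: only apple and agar; none excluded — keep
C: only gelatin, xanthan gum and olive oil; none excluded — valid
D: has coconut cream, so not coconut-free — no
E: every rule checks out — valid
F: gluten-free, no rice — keep

B, C, E, F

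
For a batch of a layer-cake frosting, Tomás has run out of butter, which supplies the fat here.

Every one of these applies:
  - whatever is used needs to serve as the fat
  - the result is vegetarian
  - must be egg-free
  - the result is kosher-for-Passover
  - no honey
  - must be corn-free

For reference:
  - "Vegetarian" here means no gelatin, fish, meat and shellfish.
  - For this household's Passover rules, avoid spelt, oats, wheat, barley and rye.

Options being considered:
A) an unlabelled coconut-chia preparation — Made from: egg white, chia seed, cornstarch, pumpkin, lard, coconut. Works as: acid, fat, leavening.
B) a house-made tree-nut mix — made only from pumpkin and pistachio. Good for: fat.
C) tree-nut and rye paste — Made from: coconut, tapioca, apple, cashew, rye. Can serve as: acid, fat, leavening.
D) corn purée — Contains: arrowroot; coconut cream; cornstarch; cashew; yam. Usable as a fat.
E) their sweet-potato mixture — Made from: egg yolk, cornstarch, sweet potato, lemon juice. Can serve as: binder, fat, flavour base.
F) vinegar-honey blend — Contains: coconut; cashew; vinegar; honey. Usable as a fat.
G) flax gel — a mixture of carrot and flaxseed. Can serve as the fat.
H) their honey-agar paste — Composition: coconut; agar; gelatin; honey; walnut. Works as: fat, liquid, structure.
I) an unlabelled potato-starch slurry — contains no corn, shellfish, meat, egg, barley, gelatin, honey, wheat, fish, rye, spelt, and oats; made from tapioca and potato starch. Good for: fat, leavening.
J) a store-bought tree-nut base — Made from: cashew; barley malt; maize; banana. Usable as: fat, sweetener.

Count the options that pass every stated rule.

3

A: has lard, so not vegetarian; has cornstarch, so not corn-free (and 1 more) — out
B: kosher-for-Passover, no egg — valid
C: has rye, so not kosher-for-Passover — out
D: has cornstarch, so not corn-free — out
E: has cornstarch, so not corn-free; has egg yolk, so not egg-free — no
F: has honey, so not honey-free — out
G: all constraints satisfied — valid
H: has gelatin, so not vegetarian; has honey, so not honey-free — out
I: works as a fat, no egg, no honey — valid
J: has barley malt, so not kosher-for-Passover; has maize, so not corn-free — out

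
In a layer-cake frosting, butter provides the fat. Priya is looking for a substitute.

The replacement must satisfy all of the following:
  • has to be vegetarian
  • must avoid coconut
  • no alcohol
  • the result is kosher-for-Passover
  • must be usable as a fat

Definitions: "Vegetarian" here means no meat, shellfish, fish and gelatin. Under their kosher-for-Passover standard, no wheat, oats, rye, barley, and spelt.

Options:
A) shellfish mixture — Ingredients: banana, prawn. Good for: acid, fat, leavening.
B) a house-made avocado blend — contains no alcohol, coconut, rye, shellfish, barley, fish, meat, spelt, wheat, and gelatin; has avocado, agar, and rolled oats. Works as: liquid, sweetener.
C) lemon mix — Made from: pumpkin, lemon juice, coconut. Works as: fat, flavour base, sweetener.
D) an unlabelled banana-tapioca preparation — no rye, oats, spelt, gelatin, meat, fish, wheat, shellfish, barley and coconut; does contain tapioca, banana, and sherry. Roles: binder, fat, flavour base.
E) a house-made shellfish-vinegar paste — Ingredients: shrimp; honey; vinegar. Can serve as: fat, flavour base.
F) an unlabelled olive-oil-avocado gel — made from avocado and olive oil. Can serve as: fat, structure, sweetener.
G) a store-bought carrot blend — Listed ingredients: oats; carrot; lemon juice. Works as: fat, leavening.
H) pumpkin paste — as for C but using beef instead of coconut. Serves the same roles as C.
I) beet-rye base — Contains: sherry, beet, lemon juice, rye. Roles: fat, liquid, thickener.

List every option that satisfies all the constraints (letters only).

F

A: has prawn, so not vegetarian — out
B: not usable as a fat; has rolled oats, so not kosher-for-Passover — out
C: has coconut, so not coconut-free — out
D: has sherry, so not alcohol-free — reject
E: has shrimp, so not vegetarian — no
F: only avocado and olive oil; none excluded — valid
G: has oats, so not kosher-for-Passover — no
H: has beef, so not vegetarian — reject
I: has rye, so not kosher-for-Passover; has sherry, so not alcohol-free — no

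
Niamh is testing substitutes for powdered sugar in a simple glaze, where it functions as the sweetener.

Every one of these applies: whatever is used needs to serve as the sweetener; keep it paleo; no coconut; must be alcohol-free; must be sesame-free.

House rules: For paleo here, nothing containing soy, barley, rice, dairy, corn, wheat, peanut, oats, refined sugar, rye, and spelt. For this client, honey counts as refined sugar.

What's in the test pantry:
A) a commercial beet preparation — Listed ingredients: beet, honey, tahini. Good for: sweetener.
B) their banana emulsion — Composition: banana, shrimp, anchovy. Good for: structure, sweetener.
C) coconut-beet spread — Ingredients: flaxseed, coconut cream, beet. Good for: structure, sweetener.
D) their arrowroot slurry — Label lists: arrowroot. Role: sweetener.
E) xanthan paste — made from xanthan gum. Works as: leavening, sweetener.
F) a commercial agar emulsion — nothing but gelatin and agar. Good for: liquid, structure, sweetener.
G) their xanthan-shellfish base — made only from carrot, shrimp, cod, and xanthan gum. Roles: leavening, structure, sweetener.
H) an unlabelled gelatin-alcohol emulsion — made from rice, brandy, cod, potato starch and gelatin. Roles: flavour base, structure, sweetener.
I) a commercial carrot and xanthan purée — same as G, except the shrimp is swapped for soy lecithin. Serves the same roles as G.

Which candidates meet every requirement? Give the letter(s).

A: has honey, so not paleo; has tahini, so not sesame-free — reject
B: only anchovy, shrimp, and banana; none excluded — keep
C: has coconut cream, so not coconut-free — reject
D: only arrowroot; none excluded — keep
E: every rule checks out — keep
F: only gelatin and agar; none excluded — keep
G: cod and shrimp etc. — none of it excluded — keep
H: has rice, so not paleo; has brandy, so not alcohol-free — reject
I: has soy lecithin, so not paleo — no

B, D, E, F, G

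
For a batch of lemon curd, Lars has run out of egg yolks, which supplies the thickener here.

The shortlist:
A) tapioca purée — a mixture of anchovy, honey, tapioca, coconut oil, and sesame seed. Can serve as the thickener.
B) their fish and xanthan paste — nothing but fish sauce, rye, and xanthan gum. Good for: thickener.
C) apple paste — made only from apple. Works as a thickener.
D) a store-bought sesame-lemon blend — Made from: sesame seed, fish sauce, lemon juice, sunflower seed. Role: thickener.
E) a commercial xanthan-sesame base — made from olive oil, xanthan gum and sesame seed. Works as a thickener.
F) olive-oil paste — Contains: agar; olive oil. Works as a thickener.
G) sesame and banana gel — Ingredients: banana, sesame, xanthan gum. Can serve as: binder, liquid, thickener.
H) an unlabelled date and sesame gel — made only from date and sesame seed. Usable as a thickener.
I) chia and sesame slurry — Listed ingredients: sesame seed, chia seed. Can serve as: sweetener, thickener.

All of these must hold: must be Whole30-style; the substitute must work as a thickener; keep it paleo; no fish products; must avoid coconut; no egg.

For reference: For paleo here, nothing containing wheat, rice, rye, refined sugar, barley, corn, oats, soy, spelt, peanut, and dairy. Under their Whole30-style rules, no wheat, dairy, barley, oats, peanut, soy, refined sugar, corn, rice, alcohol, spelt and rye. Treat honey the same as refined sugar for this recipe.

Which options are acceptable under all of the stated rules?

A: has honey, so not paleo; has honey, so not Whole30-style (and 2 more) — reject
B: has rye, so not paleo; has rye, so not Whole30-style (and 1 more) — reject
C: works as a thickener, Whole30-style, no coconut — valid
D: has fish sauce, so not fish-free — out
E: no coconut, Whole30-style — valid
F: only olive oil and agar; none excluded — OK
G: only sesame, xanthan gum, and banana; none excluded — OK
H: nothing on the exclusion list — OK
I: works as a thickener, Whole30-style, no coconut — keep

C, E, F, G, H, I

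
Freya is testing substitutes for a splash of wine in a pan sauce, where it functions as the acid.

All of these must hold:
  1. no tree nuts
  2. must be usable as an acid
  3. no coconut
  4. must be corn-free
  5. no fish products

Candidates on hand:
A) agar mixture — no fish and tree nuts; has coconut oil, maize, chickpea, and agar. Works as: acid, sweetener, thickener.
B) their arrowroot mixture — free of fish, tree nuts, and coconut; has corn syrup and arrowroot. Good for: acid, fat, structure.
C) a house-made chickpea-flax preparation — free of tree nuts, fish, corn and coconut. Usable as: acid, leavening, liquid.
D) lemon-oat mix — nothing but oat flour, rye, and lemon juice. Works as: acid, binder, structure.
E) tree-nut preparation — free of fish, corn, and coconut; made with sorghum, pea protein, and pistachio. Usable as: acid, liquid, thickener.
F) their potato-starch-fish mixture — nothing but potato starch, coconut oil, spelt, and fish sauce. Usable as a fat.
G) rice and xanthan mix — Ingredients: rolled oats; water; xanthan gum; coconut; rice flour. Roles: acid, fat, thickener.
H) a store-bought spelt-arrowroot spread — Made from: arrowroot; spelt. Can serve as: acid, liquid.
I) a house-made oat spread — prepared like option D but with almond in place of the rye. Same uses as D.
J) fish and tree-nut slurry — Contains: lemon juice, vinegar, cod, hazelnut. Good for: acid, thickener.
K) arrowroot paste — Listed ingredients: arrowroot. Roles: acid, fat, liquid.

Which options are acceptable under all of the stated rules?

C, D, H, K

A: has coconut oil, so not coconut-free; has maize, so not corn-free — reject
B: has corn syrup, so not corn-free — reject
C: every rule checks out — valid
D: no corn, no tree nuts — keep
E: has pistachio, so not tree-nut-free — out
F: not usable as an acid; has coconut oil, so not coconut-free (and 1 more) — out
G: has coconut, so not coconut-free — out
H: only spelt and arrowroot; none excluded — OK
I: has almond, so not tree-nut-free — no
J: has hazelnut, so not tree-nut-free; has cod, so not fish-free — out
K: works as an acid, no corn, no tree nuts — OK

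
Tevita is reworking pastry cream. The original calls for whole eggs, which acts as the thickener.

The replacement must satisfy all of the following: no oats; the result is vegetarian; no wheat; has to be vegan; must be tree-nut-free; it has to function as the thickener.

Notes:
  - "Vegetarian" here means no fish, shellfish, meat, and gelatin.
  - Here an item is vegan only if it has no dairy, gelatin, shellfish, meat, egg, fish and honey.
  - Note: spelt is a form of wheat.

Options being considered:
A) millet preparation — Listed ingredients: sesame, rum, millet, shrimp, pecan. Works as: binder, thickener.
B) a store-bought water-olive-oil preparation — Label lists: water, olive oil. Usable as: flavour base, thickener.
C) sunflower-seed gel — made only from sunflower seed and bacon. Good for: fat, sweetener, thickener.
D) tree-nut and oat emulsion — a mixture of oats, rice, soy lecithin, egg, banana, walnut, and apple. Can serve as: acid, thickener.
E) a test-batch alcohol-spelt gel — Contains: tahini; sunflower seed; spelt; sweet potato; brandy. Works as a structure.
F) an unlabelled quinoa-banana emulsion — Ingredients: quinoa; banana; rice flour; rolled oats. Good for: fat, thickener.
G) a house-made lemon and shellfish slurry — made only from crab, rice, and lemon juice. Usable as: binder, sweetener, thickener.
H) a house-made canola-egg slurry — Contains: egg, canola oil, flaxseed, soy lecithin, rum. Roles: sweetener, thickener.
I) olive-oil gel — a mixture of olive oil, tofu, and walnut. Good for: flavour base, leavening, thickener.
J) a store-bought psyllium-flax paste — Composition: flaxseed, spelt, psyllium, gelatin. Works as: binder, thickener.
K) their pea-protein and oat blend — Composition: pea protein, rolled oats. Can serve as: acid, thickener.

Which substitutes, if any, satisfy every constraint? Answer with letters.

B

A: has shrimp, so not vegetarian; has shrimp, so not vegan (and 1 more) — out
B: only olive oil and water; none excluded — valid
C: has bacon, so not vegetarian; has bacon, so not vegan — out
D: has egg, so not vegan; has walnut, so not tree-nut-free (and 1 more) — reject
E: not usable as a thickener; has spelt, so not wheat-free — out
F: has rolled oats, so not oat-free — out
G: has crab, so not vegetarian; has crab, so not vegan — reject
H: has egg, so not vegan — reject
I: has walnut, so not tree-nut-free — no
J: has gelatin, so not vegetarian; has gelatin, so not vegan (and 1 more) — reject
K: has rolled oats, so not oat-free — reject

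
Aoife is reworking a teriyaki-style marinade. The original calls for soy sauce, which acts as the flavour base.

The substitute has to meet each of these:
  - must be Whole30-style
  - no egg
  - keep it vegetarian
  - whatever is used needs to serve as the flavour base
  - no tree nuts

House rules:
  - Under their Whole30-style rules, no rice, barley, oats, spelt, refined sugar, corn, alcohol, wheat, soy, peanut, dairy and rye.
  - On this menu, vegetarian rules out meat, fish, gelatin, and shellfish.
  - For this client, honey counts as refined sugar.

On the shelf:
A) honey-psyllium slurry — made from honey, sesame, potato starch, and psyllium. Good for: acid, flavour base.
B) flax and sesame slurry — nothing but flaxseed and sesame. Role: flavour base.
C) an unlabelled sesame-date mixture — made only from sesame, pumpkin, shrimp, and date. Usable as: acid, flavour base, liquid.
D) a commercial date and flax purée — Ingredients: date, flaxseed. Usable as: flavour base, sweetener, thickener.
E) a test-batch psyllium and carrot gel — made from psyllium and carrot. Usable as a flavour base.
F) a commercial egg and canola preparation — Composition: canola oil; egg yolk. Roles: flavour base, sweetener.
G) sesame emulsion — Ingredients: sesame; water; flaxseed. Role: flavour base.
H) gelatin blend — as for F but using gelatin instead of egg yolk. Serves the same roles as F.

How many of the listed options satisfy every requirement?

A: has honey, so not Whole30-style — reject
B: every rule checks out — OK
C: has shrimp, so not vegetarian — out
D: Whole30-style, vegetarian — keep
E: only carrot and psyllium; none excluded — valid
F: has egg yolk, so not egg-free — no
G: every rule checks out — valid
H: has gelatin, so not vegetarian — no

4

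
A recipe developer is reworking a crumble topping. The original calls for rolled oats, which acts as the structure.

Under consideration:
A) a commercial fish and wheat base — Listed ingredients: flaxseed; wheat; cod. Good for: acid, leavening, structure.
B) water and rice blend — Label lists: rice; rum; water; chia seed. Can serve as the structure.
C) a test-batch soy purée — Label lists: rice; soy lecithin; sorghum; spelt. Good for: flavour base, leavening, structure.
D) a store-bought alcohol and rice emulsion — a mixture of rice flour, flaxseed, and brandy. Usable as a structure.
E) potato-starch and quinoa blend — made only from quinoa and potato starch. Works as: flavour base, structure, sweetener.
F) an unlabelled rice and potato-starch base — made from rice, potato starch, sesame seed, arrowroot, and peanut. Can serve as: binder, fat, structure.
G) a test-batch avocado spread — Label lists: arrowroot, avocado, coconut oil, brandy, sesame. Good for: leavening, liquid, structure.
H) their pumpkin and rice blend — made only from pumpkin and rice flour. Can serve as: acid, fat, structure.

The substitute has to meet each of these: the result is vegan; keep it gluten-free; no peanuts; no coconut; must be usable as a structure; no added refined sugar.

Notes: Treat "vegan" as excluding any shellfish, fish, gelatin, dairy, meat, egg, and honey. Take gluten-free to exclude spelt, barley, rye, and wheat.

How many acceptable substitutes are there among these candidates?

4

A: has cod, so not vegan; has wheat, so not gluten-free — out
B: rum and rice etc. — none of it excluded — keep
C: has spelt, so not gluten-free — no
D: only brandy, rice flour, and flaxseed; none excluded — keep
E: only quinoa and potato starch; none excluded — OK
F: has peanut, so not peanut-free — no
G: has coconut oil, so not coconut-free — no
H: works as a structure, no coconut, gluten-free — OK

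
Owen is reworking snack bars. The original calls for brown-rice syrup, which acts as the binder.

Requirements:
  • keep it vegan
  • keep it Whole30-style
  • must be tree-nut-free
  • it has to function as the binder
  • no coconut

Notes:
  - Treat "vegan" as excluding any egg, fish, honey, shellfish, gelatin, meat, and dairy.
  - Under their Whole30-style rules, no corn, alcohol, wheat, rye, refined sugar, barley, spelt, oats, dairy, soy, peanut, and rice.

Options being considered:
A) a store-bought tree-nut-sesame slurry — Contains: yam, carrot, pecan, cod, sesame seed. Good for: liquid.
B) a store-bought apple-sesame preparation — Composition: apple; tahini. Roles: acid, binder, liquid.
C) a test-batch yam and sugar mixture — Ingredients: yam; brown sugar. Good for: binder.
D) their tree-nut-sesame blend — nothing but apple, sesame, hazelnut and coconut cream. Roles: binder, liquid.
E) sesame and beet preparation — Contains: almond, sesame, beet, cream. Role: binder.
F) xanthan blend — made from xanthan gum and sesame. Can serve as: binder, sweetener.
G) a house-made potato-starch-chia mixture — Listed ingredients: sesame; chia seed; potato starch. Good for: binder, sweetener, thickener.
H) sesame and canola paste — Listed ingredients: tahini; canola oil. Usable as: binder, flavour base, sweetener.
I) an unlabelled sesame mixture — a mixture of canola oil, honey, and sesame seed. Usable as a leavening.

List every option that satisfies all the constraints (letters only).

B, F, G, H

A: not usable as a binder; has cod, so not vegan (and 1 more) — out
B: all constraints satisfied — valid
C: has brown sugar, so not Whole30-style — out
D: has coconut cream, so not coconut-free; has hazelnut, so not tree-nut-free — no
E: has cream, so not vegan; has cream, so not Whole30-style (and 1 more) — no
F: no coconut, no tree nuts — valid
G: only sesame, chia seed and potato starch; none excluded — OK
H: every rule checks out — OK
I: not usable as a binder; has honey, so not vegan — out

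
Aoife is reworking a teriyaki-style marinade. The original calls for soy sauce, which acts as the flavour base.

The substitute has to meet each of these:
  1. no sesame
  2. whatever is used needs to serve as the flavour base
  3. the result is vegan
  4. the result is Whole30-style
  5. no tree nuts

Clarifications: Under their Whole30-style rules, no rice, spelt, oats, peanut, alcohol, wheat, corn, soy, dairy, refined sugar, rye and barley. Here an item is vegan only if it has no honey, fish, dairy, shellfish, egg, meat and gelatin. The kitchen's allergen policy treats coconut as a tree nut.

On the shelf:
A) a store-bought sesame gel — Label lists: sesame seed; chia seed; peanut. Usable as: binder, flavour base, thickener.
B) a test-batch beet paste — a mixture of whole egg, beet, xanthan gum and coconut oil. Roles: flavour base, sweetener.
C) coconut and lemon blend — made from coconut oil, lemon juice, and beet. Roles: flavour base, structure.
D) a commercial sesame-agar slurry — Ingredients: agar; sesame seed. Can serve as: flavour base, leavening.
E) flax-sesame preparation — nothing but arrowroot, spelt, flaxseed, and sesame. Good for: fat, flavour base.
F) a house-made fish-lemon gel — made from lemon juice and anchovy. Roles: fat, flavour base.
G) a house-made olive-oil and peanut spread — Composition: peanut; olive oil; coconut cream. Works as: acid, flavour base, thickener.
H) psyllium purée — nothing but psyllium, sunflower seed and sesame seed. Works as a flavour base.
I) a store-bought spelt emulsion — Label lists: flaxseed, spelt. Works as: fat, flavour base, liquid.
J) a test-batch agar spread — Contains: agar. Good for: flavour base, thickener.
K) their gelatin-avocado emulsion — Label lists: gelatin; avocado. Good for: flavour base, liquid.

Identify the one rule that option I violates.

usable as a flavour base: satisfied
Whole30-style: has spelt — fails
vegan: satisfied
tree-nut-free: satisfied
sesame-free: satisfied

Whole30-style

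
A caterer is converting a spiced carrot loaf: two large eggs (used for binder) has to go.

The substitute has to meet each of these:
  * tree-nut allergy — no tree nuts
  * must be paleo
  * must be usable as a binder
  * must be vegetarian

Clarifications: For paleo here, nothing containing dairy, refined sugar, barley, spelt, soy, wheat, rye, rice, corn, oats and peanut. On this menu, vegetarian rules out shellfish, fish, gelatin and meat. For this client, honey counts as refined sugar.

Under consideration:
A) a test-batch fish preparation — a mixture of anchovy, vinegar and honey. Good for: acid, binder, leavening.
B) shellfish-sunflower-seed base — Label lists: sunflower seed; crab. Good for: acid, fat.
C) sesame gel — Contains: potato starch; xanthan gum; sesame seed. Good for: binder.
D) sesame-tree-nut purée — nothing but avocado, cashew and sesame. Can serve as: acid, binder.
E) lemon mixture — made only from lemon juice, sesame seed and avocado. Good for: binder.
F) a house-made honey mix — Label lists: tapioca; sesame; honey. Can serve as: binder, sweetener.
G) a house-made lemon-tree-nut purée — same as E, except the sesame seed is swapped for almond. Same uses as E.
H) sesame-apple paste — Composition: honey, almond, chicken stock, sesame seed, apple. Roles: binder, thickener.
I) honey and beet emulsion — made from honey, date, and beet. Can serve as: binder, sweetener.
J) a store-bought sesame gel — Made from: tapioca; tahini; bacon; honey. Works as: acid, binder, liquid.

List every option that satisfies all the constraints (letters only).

C, E

A: has honey, so not paleo; has anchovy, so not vegetarian — out
B: not usable as a binder; has crab, so not vegetarian — no
C: all constraints satisfied — OK
D: has cashew, so not tree-nut-free — no
E: all constraints satisfied — valid
F: has honey, so not paleo — reject
G: has almond, so not tree-nut-free — out
H: has honey, so not paleo; has chicken stock, so not vegetarian (and 1 more) — out
I: has honey, so not paleo — out
J: has honey, so not paleo; has bacon, so not vegetarian — out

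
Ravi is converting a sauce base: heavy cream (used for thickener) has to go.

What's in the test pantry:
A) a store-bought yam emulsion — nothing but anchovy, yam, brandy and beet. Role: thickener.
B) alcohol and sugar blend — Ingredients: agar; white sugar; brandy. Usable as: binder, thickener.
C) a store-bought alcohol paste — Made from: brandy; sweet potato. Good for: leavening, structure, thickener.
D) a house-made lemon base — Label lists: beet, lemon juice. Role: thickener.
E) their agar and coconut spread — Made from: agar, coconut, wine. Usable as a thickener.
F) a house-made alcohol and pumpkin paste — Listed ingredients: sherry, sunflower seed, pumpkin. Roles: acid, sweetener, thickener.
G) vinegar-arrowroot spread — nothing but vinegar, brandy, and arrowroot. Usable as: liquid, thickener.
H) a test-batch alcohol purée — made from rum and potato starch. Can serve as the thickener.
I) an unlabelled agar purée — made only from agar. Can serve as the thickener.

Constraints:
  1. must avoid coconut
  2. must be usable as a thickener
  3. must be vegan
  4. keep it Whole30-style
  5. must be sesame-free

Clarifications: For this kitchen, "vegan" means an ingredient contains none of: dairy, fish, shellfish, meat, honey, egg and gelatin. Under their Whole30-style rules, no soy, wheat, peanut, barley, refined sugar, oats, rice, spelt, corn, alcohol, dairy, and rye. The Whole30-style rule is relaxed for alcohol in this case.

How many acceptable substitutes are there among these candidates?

6

A: has anchovy, so not vegan — reject
B: has white sugar, so not Whole30-style — no
C: alcohol is permitted under the Whole30-style carve-out; nothing else excluded — valid
D: only lemon juice and beet; none excluded — OK
E: has coconut, so not coconut-free — out
F: alcohol is permitted under the Whole30-style carve-out; nothing else excluded — keep
G: alcohol is permitted under the Whole30-style carve-out; nothing else excluded — OK
H: alcohol is permitted under the Whole30-style carve-out; nothing else excluded — valid
I: only agar; none excluded — OK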